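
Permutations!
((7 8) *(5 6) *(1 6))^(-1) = (1 5 6)(7 8) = ((1 6 5)(7 8))^(-1)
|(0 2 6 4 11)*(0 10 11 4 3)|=4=|(0 2 6 3)(10 11)|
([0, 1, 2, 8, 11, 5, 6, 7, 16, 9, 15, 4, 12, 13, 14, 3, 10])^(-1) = [0, 1, 2, 15, 11, 5, 6, 7, 3, 9, 16, 4, 12, 13, 14, 10, 8]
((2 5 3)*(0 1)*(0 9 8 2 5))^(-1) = (0 2 8 9 1)(3 5)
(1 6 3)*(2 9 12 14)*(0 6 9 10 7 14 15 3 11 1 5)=[6, 9, 10, 5, 4, 0, 11, 14, 8, 12, 7, 1, 15, 13, 2, 3]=(0 6 11 1 9 12 15 3 5)(2 10 7 14)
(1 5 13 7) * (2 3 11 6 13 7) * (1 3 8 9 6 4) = (1 5 7 3 11 4)(2 8 9 6 13) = [0, 5, 8, 11, 1, 7, 13, 3, 9, 6, 10, 4, 12, 2]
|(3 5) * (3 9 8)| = 4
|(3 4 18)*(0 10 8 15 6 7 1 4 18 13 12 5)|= 22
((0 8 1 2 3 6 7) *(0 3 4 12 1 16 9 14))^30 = ((0 8 16 9 14)(1 2 4 12)(3 6 7))^30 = (16)(1 4)(2 12)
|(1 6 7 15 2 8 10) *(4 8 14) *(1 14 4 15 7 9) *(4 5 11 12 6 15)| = 8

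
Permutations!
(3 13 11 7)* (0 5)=(0 5)(3 13 11 7)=[5, 1, 2, 13, 4, 0, 6, 3, 8, 9, 10, 7, 12, 11]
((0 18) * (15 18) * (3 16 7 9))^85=((0 15 18)(3 16 7 9))^85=(0 15 18)(3 16 7 9)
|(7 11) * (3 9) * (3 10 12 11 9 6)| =|(3 6)(7 9 10 12 11)| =10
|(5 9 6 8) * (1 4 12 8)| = |(1 4 12 8 5 9 6)| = 7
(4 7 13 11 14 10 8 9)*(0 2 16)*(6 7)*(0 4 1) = (0 2 16 4 6 7 13 11 14 10 8 9 1) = [2, 0, 16, 3, 6, 5, 7, 13, 9, 1, 8, 14, 12, 11, 10, 15, 4]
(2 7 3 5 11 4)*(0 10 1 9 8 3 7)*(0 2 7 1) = (0 10)(1 9 8 3 5 11 4 7) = [10, 9, 2, 5, 7, 11, 6, 1, 3, 8, 0, 4]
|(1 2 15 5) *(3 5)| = 5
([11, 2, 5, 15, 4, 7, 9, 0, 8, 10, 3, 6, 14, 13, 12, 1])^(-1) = (0 7 5 2 1 15 3 10 9 6 11)(12 14)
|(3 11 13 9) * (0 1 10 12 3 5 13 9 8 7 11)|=30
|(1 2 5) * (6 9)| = |(1 2 5)(6 9)| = 6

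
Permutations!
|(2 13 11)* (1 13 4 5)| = 6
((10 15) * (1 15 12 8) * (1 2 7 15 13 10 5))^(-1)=((1 13 10 12 8 2 7 15 5))^(-1)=(1 5 15 7 2 8 12 10 13)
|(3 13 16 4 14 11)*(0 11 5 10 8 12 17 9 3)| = 22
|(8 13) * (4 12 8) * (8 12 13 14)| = 2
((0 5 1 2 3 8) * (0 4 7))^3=((0 5 1 2 3 8 4 7))^3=(0 2 4 5 3 7 1 8)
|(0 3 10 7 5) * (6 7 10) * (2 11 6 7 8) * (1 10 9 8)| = 28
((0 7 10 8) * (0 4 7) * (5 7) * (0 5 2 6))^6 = (0 2 8 7)(4 10 5 6)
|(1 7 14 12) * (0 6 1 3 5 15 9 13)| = 11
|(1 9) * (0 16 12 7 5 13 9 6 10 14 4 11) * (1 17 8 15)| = 16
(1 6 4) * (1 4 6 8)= (1 8)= [0, 8, 2, 3, 4, 5, 6, 7, 1]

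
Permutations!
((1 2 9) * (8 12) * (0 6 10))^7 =((0 6 10)(1 2 9)(8 12))^7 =(0 6 10)(1 2 9)(8 12)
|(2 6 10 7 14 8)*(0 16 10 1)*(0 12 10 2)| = 10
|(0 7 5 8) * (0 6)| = 5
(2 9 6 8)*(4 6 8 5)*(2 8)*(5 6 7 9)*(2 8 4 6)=(2 5 6)(4 7 9 8)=[0, 1, 5, 3, 7, 6, 2, 9, 4, 8]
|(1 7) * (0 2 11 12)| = |(0 2 11 12)(1 7)| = 4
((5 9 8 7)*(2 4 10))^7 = (2 4 10)(5 7 8 9)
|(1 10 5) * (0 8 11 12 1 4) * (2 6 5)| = 10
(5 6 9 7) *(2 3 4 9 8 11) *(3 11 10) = (2 11)(3 4 9 7 5 6 8 10) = [0, 1, 11, 4, 9, 6, 8, 5, 10, 7, 3, 2]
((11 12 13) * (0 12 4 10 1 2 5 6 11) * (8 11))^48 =(13)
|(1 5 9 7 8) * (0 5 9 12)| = 12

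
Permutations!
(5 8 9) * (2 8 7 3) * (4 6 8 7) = (2 7 3)(4 6 8 9 5) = [0, 1, 7, 2, 6, 4, 8, 3, 9, 5]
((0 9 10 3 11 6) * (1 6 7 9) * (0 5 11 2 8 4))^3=((0 1 6 5 11 7 9 10 3 2 8 4))^3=(0 5 9 2)(1 11 10 8)(3 4 6 7)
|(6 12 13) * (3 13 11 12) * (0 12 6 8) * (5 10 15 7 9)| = |(0 12 11 6 3 13 8)(5 10 15 7 9)| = 35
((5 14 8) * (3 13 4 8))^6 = (14)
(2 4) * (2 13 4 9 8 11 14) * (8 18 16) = (2 9 18 16 8 11 14)(4 13) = [0, 1, 9, 3, 13, 5, 6, 7, 11, 18, 10, 14, 12, 4, 2, 15, 8, 17, 16]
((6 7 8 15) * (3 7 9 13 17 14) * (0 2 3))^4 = (0 8 13 2 15 17 3 6 14 7 9)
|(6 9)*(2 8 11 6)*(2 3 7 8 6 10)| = 8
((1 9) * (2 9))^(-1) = (1 9 2)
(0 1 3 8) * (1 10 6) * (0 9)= (0 10 6 1 3 8 9)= [10, 3, 2, 8, 4, 5, 1, 7, 9, 0, 6]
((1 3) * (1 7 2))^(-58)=(1 7)(2 3)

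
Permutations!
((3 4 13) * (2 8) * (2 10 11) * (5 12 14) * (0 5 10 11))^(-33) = (0 12 10 5 14)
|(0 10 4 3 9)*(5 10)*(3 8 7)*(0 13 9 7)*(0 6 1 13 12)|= 10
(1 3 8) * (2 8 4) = [0, 3, 8, 4, 2, 5, 6, 7, 1] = (1 3 4 2 8)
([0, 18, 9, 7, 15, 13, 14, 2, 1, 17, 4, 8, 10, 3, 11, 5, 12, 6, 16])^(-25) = [0, 2, 10, 16, 11, 1, 5, 12, 7, 4, 14, 3, 6, 18, 13, 8, 17, 15, 9]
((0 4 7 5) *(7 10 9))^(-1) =(0 5 7 9 10 4)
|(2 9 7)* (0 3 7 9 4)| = |(9)(0 3 7 2 4)| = 5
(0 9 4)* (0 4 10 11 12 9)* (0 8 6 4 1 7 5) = (0 8 6 4 1 7 5)(9 10 11 12) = [8, 7, 2, 3, 1, 0, 4, 5, 6, 10, 11, 12, 9]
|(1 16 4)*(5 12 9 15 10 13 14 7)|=|(1 16 4)(5 12 9 15 10 13 14 7)|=24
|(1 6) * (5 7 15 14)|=|(1 6)(5 7 15 14)|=4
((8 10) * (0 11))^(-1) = (0 11)(8 10)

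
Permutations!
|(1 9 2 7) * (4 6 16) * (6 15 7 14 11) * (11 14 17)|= 10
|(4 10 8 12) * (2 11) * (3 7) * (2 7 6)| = |(2 11 7 3 6)(4 10 8 12)| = 20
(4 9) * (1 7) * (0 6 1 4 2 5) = (0 6 1 7 4 9 2 5) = [6, 7, 5, 3, 9, 0, 1, 4, 8, 2]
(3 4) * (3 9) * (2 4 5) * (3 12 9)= (2 4 3 5)(9 12)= [0, 1, 4, 5, 3, 2, 6, 7, 8, 12, 10, 11, 9]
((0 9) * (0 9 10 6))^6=(10)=((0 10 6))^6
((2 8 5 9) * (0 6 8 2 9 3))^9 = ((9)(0 6 8 5 3))^9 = (9)(0 3 5 8 6)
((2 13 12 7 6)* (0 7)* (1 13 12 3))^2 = (0 6 12 7 2)(1 3 13)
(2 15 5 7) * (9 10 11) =(2 15 5 7)(9 10 11) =[0, 1, 15, 3, 4, 7, 6, 2, 8, 10, 11, 9, 12, 13, 14, 5]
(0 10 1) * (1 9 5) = [10, 0, 2, 3, 4, 1, 6, 7, 8, 5, 9] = (0 10 9 5 1)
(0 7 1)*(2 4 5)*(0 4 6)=[7, 4, 6, 3, 5, 2, 0, 1]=(0 7 1 4 5 2 6)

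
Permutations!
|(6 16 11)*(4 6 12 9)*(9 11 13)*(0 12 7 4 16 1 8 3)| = 9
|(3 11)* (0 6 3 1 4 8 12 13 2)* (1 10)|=|(0 6 3 11 10 1 4 8 12 13 2)|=11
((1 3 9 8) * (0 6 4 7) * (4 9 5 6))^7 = (0 4 7)(1 3 5 6 9 8) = ((0 4 7)(1 3 5 6 9 8))^7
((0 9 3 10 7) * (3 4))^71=(0 7 10 3 4 9)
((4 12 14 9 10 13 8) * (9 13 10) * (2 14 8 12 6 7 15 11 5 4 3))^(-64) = ((2 14 13 12 8 3)(4 6 7 15 11 5))^(-64) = (2 13 8)(3 14 12)(4 7 11)(5 6 15)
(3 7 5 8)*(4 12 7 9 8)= [0, 1, 2, 9, 12, 4, 6, 5, 3, 8, 10, 11, 7]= (3 9 8)(4 12 7 5)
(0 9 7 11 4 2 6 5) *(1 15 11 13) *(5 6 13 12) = (0 9 7 12 5)(1 15 11 4 2 13) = [9, 15, 13, 3, 2, 0, 6, 12, 8, 7, 10, 4, 5, 1, 14, 11]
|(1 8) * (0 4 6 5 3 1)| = 7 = |(0 4 6 5 3 1 8)|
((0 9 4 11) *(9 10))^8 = ((0 10 9 4 11))^8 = (0 4 10 11 9)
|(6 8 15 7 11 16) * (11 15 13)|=10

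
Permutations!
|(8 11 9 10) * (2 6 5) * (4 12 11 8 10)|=|(2 6 5)(4 12 11 9)|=12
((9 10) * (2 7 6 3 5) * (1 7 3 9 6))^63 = (10)(1 7)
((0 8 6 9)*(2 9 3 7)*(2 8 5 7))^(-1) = (0 9 2 3 6 8 7 5)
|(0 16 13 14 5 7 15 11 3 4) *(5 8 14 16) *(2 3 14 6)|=|(0 5 7 15 11 14 8 6 2 3 4)(13 16)|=22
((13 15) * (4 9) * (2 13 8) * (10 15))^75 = (15)(4 9)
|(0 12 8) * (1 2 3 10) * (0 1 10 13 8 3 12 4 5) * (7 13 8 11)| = |(0 4 5)(1 2 12 3 8)(7 13 11)| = 15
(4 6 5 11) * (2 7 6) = (2 7 6 5 11 4) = [0, 1, 7, 3, 2, 11, 5, 6, 8, 9, 10, 4]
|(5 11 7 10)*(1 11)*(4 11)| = 6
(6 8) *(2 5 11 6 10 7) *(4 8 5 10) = (2 10 7)(4 8)(5 11 6) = [0, 1, 10, 3, 8, 11, 5, 2, 4, 9, 7, 6]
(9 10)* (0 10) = (0 10 9) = [10, 1, 2, 3, 4, 5, 6, 7, 8, 0, 9]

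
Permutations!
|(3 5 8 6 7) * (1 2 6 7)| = |(1 2 6)(3 5 8 7)| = 12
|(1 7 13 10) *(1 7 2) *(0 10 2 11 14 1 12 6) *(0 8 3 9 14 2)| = 36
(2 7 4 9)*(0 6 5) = (0 6 5)(2 7 4 9) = [6, 1, 7, 3, 9, 0, 5, 4, 8, 2]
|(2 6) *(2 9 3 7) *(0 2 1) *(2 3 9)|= |(9)(0 3 7 1)(2 6)|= 4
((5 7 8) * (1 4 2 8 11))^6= ((1 4 2 8 5 7 11))^6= (1 11 7 5 8 2 4)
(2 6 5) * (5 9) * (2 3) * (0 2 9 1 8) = [2, 8, 6, 9, 4, 3, 1, 7, 0, 5] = (0 2 6 1 8)(3 9 5)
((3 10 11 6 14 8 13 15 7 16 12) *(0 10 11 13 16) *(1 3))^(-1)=((0 10 13 15 7)(1 3 11 6 14 8 16 12))^(-1)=(0 7 15 13 10)(1 12 16 8 14 6 11 3)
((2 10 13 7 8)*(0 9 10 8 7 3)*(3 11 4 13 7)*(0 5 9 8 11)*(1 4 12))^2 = (0 2 12 4)(1 13 8 11)(3 9 7 5 10) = ((0 8 2 11 12 1 4 13)(3 5 9 10 7))^2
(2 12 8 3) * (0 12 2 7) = [12, 1, 2, 7, 4, 5, 6, 0, 3, 9, 10, 11, 8] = (0 12 8 3 7)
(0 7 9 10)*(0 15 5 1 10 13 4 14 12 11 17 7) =(1 10 15 5)(4 14 12 11 17 7 9 13) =[0, 10, 2, 3, 14, 1, 6, 9, 8, 13, 15, 17, 11, 4, 12, 5, 16, 7]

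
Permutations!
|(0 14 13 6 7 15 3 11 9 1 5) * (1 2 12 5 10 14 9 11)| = 40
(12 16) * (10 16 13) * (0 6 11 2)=(0 6 11 2)(10 16 12 13)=[6, 1, 0, 3, 4, 5, 11, 7, 8, 9, 16, 2, 13, 10, 14, 15, 12]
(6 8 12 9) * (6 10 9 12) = (12)(6 8)(9 10) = [0, 1, 2, 3, 4, 5, 8, 7, 6, 10, 9, 11, 12]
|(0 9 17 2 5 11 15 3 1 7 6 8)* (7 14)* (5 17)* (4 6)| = |(0 9 5 11 15 3 1 14 7 4 6 8)(2 17)| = 12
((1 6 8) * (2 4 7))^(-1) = ((1 6 8)(2 4 7))^(-1) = (1 8 6)(2 7 4)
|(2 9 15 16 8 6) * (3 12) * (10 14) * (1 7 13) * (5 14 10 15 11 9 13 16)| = |(1 7 16 8 6 2 13)(3 12)(5 14 15)(9 11)| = 42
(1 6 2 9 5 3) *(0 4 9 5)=[4, 6, 5, 1, 9, 3, 2, 7, 8, 0]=(0 4 9)(1 6 2 5 3)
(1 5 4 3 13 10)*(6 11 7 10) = [0, 5, 2, 13, 3, 4, 11, 10, 8, 9, 1, 7, 12, 6] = (1 5 4 3 13 6 11 7 10)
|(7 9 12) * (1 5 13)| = 3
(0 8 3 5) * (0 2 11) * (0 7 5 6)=[8, 1, 11, 6, 4, 2, 0, 5, 3, 9, 10, 7]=(0 8 3 6)(2 11 7 5)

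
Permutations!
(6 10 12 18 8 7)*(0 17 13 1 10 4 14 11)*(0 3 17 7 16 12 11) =[7, 10, 2, 17, 14, 5, 4, 6, 16, 9, 11, 3, 18, 1, 0, 15, 12, 13, 8] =(0 7 6 4 14)(1 10 11 3 17 13)(8 16 12 18)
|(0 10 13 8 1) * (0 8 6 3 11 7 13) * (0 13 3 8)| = |(0 10 13 6 8 1)(3 11 7)| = 6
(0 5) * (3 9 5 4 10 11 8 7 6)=(0 4 10 11 8 7 6 3 9 5)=[4, 1, 2, 9, 10, 0, 3, 6, 7, 5, 11, 8]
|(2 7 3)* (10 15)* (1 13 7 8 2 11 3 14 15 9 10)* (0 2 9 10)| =|(0 2 8 9)(1 13 7 14 15)(3 11)| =20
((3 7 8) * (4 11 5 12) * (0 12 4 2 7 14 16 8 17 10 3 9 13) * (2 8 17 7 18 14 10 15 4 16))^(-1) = (0 13 9 8 12)(2 14 18)(3 10)(4 15 17 16 5 11)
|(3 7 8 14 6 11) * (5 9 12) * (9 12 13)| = 6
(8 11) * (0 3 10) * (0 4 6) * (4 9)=[3, 1, 2, 10, 6, 5, 0, 7, 11, 4, 9, 8]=(0 3 10 9 4 6)(8 11)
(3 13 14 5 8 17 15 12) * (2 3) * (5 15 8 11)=(2 3 13 14 15 12)(5 11)(8 17)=[0, 1, 3, 13, 4, 11, 6, 7, 17, 9, 10, 5, 2, 14, 15, 12, 16, 8]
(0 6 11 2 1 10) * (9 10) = [6, 9, 1, 3, 4, 5, 11, 7, 8, 10, 0, 2] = (0 6 11 2 1 9 10)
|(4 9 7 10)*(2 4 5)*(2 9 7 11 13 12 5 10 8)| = |(2 4 7 8)(5 9 11 13 12)| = 20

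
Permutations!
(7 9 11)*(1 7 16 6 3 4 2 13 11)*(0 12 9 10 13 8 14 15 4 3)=(0 12 9 1 7 10 13 11 16 6)(2 8 14 15 4)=[12, 7, 8, 3, 2, 5, 0, 10, 14, 1, 13, 16, 9, 11, 15, 4, 6]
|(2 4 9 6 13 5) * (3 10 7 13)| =|(2 4 9 6 3 10 7 13 5)| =9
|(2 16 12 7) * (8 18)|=|(2 16 12 7)(8 18)|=4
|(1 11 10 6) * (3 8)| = |(1 11 10 6)(3 8)| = 4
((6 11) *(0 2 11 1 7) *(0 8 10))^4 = (0 1)(2 7)(6 10)(8 11)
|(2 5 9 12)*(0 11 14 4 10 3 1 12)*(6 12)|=|(0 11 14 4 10 3 1 6 12 2 5 9)|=12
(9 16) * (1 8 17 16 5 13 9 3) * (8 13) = (1 13 9 5 8 17 16 3) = [0, 13, 2, 1, 4, 8, 6, 7, 17, 5, 10, 11, 12, 9, 14, 15, 3, 16]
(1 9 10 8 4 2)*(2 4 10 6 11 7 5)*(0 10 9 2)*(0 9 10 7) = (0 7 5 9 6 11)(1 2)(8 10) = [7, 2, 1, 3, 4, 9, 11, 5, 10, 6, 8, 0]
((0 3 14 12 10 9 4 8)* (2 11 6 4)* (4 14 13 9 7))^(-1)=(0 8 4 7 10 12 14 6 11 2 9 13 3)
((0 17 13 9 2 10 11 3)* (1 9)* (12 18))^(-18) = (18)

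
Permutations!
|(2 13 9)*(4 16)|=|(2 13 9)(4 16)|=6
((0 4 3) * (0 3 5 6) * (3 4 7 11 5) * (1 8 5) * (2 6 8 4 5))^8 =(0 2 5 4 11)(1 7 6 8 3)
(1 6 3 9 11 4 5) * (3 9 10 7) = (1 6 9 11 4 5)(3 10 7) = [0, 6, 2, 10, 5, 1, 9, 3, 8, 11, 7, 4]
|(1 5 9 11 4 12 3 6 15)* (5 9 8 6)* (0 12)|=11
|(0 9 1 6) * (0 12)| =5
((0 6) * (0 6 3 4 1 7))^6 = ((0 3 4 1 7))^6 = (0 3 4 1 7)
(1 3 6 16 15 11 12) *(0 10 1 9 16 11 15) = (0 10 1 3 6 11 12 9 16) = [10, 3, 2, 6, 4, 5, 11, 7, 8, 16, 1, 12, 9, 13, 14, 15, 0]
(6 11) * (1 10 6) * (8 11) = (1 10 6 8 11) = [0, 10, 2, 3, 4, 5, 8, 7, 11, 9, 6, 1]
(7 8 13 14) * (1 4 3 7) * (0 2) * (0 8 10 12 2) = (1 4 3 7 10 12 2 8 13 14) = [0, 4, 8, 7, 3, 5, 6, 10, 13, 9, 12, 11, 2, 14, 1]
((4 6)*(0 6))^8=(0 4 6)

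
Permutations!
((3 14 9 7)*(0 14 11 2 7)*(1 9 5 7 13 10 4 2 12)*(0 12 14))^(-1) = (1 12 9)(2 4 10 13)(3 7 5 14 11)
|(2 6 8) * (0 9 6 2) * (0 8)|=3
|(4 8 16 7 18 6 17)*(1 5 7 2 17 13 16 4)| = |(1 5 7 18 6 13 16 2 17)(4 8)| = 18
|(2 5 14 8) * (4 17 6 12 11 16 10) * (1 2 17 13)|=13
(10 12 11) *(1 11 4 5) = [0, 11, 2, 3, 5, 1, 6, 7, 8, 9, 12, 10, 4] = (1 11 10 12 4 5)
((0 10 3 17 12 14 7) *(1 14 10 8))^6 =(0 8 1 14 7)(3 12)(10 17)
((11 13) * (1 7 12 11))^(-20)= (13)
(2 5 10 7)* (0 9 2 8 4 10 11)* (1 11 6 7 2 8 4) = (0 9 8 1 11)(2 5 6 7 4 10) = [9, 11, 5, 3, 10, 6, 7, 4, 1, 8, 2, 0]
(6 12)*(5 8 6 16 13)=(5 8 6 12 16 13)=[0, 1, 2, 3, 4, 8, 12, 7, 6, 9, 10, 11, 16, 5, 14, 15, 13]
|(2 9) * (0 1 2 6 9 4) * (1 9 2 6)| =6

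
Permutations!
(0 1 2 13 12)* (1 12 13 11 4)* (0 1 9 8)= [12, 2, 11, 3, 9, 5, 6, 7, 0, 8, 10, 4, 1, 13]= (13)(0 12 1 2 11 4 9 8)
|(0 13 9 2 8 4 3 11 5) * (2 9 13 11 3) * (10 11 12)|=|(13)(0 12 10 11 5)(2 8 4)|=15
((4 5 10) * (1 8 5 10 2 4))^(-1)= (1 10 4 2 5 8)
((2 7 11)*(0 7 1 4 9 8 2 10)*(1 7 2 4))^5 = ((0 2 7 11 10)(4 9 8))^5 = (11)(4 8 9)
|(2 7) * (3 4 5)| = 6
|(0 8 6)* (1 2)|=|(0 8 6)(1 2)|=6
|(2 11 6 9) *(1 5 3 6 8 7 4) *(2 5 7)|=|(1 7 4)(2 11 8)(3 6 9 5)|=12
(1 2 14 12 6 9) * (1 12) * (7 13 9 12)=[0, 2, 14, 3, 4, 5, 12, 13, 8, 7, 10, 11, 6, 9, 1]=(1 2 14)(6 12)(7 13 9)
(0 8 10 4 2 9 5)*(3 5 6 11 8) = (0 3 5)(2 9 6 11 8 10 4) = [3, 1, 9, 5, 2, 0, 11, 7, 10, 6, 4, 8]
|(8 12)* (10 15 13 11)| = |(8 12)(10 15 13 11)| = 4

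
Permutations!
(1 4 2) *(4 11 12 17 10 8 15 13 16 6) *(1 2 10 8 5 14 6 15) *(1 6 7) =(1 11 12 17 8 6 4 10 5 14 7)(13 16 15) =[0, 11, 2, 3, 10, 14, 4, 1, 6, 9, 5, 12, 17, 16, 7, 13, 15, 8]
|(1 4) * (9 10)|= 2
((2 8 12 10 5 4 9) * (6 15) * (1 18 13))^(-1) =((1 18 13)(2 8 12 10 5 4 9)(6 15))^(-1) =(1 13 18)(2 9 4 5 10 12 8)(6 15)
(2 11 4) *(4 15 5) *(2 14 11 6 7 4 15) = (2 6 7 4 14 11)(5 15) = [0, 1, 6, 3, 14, 15, 7, 4, 8, 9, 10, 2, 12, 13, 11, 5]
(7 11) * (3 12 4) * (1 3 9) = (1 3 12 4 9)(7 11) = [0, 3, 2, 12, 9, 5, 6, 11, 8, 1, 10, 7, 4]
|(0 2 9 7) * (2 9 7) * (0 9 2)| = |(0 2 7 9)| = 4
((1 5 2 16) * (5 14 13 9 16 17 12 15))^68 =(1 9 14 16 13)(2 15 17 5 12)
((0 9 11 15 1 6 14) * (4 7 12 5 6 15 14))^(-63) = ((0 9 11 14)(1 15)(4 7 12 5 6))^(-63) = (0 9 11 14)(1 15)(4 12 6 7 5)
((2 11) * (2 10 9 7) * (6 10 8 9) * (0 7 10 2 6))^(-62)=((0 7 6 2 11 8 9 10))^(-62)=(0 6 11 9)(2 8 10 7)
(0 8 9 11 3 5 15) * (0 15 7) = [8, 1, 2, 5, 4, 7, 6, 0, 9, 11, 10, 3, 12, 13, 14, 15] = (15)(0 8 9 11 3 5 7)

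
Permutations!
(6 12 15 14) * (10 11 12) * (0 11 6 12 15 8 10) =(0 11 15 14 12 8 10 6) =[11, 1, 2, 3, 4, 5, 0, 7, 10, 9, 6, 15, 8, 13, 12, 14]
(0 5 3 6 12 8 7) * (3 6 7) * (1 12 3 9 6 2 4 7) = (0 5 2 4 7)(1 12 8 9 6 3) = [5, 12, 4, 1, 7, 2, 3, 0, 9, 6, 10, 11, 8]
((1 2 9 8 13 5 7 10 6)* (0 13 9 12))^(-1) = ((0 13 5 7 10 6 1 2 12)(8 9))^(-1) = (0 12 2 1 6 10 7 5 13)(8 9)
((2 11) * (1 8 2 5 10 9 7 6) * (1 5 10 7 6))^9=(11)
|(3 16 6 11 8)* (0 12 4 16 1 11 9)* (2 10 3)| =6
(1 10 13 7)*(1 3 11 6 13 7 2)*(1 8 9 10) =(2 8 9 10 7 3 11 6 13) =[0, 1, 8, 11, 4, 5, 13, 3, 9, 10, 7, 6, 12, 2]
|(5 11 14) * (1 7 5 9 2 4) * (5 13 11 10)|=8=|(1 7 13 11 14 9 2 4)(5 10)|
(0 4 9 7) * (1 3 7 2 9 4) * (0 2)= (0 1 3 7 2 9)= [1, 3, 9, 7, 4, 5, 6, 2, 8, 0]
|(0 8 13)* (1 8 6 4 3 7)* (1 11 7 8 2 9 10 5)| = 30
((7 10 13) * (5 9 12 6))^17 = (5 9 12 6)(7 13 10) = ((5 9 12 6)(7 10 13))^17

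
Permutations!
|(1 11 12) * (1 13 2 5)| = |(1 11 12 13 2 5)| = 6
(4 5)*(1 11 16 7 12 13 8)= (1 11 16 7 12 13 8)(4 5)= [0, 11, 2, 3, 5, 4, 6, 12, 1, 9, 10, 16, 13, 8, 14, 15, 7]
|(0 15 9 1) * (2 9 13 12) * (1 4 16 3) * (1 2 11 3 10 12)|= 8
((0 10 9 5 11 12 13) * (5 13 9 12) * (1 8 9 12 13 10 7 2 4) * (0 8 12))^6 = (8 10)(9 13)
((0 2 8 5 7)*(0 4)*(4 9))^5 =((0 2 8 5 7 9 4))^5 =(0 9 5 2 4 7 8)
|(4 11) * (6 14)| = |(4 11)(6 14)| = 2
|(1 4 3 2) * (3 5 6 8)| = |(1 4 5 6 8 3 2)| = 7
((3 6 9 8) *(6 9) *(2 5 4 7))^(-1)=((2 5 4 7)(3 9 8))^(-1)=(2 7 4 5)(3 8 9)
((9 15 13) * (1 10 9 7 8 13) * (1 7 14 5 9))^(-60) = (5 7 14 15 13 9 8)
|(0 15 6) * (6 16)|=4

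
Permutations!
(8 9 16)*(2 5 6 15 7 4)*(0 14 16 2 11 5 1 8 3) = (0 14 16 3)(1 8 9 2)(4 11 5 6 15 7) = [14, 8, 1, 0, 11, 6, 15, 4, 9, 2, 10, 5, 12, 13, 16, 7, 3]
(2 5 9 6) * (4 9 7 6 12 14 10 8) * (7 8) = (2 5 8 4 9 12 14 10 7 6) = [0, 1, 5, 3, 9, 8, 2, 6, 4, 12, 7, 11, 14, 13, 10]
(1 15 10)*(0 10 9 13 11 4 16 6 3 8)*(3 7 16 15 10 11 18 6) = (0 11 4 15 9 13 18 6 7 16 3 8)(1 10) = [11, 10, 2, 8, 15, 5, 7, 16, 0, 13, 1, 4, 12, 18, 14, 9, 3, 17, 6]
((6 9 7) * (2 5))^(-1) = (2 5)(6 7 9) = ((2 5)(6 9 7))^(-1)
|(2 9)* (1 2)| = |(1 2 9)| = 3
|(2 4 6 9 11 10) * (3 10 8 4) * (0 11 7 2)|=10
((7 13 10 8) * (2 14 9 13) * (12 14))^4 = (2 13)(7 9)(8 14)(10 12)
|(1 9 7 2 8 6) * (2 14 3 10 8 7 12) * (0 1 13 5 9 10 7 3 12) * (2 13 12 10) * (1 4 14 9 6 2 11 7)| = 44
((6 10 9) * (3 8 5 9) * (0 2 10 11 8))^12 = (5 6 8 9 11)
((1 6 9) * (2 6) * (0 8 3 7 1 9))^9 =((9)(0 8 3 7 1 2 6))^9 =(9)(0 3 1 6 8 7 2)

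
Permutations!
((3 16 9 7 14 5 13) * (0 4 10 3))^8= (0 5 7 16 10)(3 4 13 14 9)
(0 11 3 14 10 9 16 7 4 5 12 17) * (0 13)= [11, 1, 2, 14, 5, 12, 6, 4, 8, 16, 9, 3, 17, 0, 10, 15, 7, 13]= (0 11 3 14 10 9 16 7 4 5 12 17 13)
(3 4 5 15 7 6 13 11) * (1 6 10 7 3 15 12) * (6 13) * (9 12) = (1 13 11 15 3 4 5 9 12)(7 10) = [0, 13, 2, 4, 5, 9, 6, 10, 8, 12, 7, 15, 1, 11, 14, 3]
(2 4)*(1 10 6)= (1 10 6)(2 4)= [0, 10, 4, 3, 2, 5, 1, 7, 8, 9, 6]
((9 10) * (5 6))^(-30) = ((5 6)(9 10))^(-30) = (10)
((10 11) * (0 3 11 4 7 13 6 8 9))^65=((0 3 11 10 4 7 13 6 8 9))^65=(0 7)(3 13)(4 9)(6 11)(8 10)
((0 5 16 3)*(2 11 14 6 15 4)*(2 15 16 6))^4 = ((0 5 6 16 3)(2 11 14)(4 15))^4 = (0 3 16 6 5)(2 11 14)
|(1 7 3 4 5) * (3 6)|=6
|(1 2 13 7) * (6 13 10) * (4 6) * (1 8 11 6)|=20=|(1 2 10 4)(6 13 7 8 11)|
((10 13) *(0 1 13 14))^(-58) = ((0 1 13 10 14))^(-58) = (0 13 14 1 10)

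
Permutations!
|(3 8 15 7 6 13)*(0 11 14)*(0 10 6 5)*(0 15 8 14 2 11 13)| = |(0 13 3 14 10 6)(2 11)(5 15 7)| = 6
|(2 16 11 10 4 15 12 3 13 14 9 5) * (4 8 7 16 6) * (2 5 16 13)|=|(2 6 4 15 12 3)(7 13 14 9 16 11 10 8)|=24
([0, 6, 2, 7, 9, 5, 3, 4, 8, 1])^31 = [0, 6, 2, 7, 9, 5, 3, 4, 8, 1]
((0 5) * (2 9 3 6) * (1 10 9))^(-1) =(0 5)(1 2 6 3 9 10)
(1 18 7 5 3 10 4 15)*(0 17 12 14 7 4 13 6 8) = (0 17 12 14 7 5 3 10 13 6 8)(1 18 4 15) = [17, 18, 2, 10, 15, 3, 8, 5, 0, 9, 13, 11, 14, 6, 7, 1, 16, 12, 4]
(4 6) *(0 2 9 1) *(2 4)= [4, 0, 9, 3, 6, 5, 2, 7, 8, 1]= (0 4 6 2 9 1)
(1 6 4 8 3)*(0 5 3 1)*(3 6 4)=[5, 4, 2, 0, 8, 6, 3, 7, 1]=(0 5 6 3)(1 4 8)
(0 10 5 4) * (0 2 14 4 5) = (0 10)(2 14 4) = [10, 1, 14, 3, 2, 5, 6, 7, 8, 9, 0, 11, 12, 13, 4]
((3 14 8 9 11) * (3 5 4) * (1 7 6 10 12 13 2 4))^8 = (1 3 6 8 12 11 2)(4 7 14 10 9 13 5)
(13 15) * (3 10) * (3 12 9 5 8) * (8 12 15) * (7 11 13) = (3 10 15 7 11 13 8)(5 12 9) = [0, 1, 2, 10, 4, 12, 6, 11, 3, 5, 15, 13, 9, 8, 14, 7]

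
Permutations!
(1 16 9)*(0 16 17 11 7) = (0 16 9 1 17 11 7) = [16, 17, 2, 3, 4, 5, 6, 0, 8, 1, 10, 7, 12, 13, 14, 15, 9, 11]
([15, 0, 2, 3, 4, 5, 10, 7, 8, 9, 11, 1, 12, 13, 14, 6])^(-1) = (0 1 11 10 6 15)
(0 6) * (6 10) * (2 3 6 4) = (0 10 4 2 3 6) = [10, 1, 3, 6, 2, 5, 0, 7, 8, 9, 4]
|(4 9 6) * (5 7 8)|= |(4 9 6)(5 7 8)|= 3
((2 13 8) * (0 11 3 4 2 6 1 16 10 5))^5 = (0 13 10 4 1 11 8 5 2 16 3 6)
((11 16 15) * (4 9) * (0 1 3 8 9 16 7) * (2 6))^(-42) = (0 11 16 9 3)(1 7 15 4 8)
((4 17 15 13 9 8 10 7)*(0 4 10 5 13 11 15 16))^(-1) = ((0 4 17 16)(5 13 9 8)(7 10)(11 15))^(-1) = (0 16 17 4)(5 8 9 13)(7 10)(11 15)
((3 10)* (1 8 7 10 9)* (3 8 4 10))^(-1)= (1 9 3 7 8 10 4)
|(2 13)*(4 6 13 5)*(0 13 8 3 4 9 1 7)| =|(0 13 2 5 9 1 7)(3 4 6 8)| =28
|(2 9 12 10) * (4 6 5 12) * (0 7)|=14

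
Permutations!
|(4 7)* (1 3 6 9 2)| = |(1 3 6 9 2)(4 7)| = 10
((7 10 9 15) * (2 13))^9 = (2 13)(7 10 9 15)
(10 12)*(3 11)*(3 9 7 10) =(3 11 9 7 10 12) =[0, 1, 2, 11, 4, 5, 6, 10, 8, 7, 12, 9, 3]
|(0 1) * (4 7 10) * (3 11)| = 6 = |(0 1)(3 11)(4 7 10)|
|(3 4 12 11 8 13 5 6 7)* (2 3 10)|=11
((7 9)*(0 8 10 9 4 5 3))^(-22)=((0 8 10 9 7 4 5 3))^(-22)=(0 10 7 5)(3 8 9 4)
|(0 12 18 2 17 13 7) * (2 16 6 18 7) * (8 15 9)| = 3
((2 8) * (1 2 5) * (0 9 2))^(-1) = ((0 9 2 8 5 1))^(-1) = (0 1 5 8 2 9)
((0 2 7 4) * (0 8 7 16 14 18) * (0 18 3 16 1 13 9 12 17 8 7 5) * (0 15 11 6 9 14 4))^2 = (18)(0 1 14 16 7 2 13 3 4)(5 11 9 17)(6 12 8 15)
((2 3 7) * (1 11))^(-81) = (1 11)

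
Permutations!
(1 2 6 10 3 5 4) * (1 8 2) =(2 6 10 3 5 4 8) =[0, 1, 6, 5, 8, 4, 10, 7, 2, 9, 3]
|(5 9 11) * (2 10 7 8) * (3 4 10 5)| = |(2 5 9 11 3 4 10 7 8)| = 9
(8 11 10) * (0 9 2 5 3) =(0 9 2 5 3)(8 11 10) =[9, 1, 5, 0, 4, 3, 6, 7, 11, 2, 8, 10]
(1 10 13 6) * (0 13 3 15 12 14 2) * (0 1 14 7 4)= (0 13 6 14 2 1 10 3 15 12 7 4)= [13, 10, 1, 15, 0, 5, 14, 4, 8, 9, 3, 11, 7, 6, 2, 12]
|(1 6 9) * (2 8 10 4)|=|(1 6 9)(2 8 10 4)|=12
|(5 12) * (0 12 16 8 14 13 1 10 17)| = |(0 12 5 16 8 14 13 1 10 17)| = 10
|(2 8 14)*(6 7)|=6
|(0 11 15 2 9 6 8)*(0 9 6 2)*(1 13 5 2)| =|(0 11 15)(1 13 5 2 6 8 9)| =21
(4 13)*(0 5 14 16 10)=(0 5 14 16 10)(4 13)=[5, 1, 2, 3, 13, 14, 6, 7, 8, 9, 0, 11, 12, 4, 16, 15, 10]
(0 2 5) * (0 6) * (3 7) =(0 2 5 6)(3 7) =[2, 1, 5, 7, 4, 6, 0, 3]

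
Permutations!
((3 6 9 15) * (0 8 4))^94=(0 8 4)(3 9)(6 15)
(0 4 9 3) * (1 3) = [4, 3, 2, 0, 9, 5, 6, 7, 8, 1] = (0 4 9 1 3)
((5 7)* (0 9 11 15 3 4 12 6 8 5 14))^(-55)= ((0 9 11 15 3 4 12 6 8 5 7 14))^(-55)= (0 4 7 15 8 9 12 14 3 5 11 6)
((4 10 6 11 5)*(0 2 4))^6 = ((0 2 4 10 6 11 5))^6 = (0 5 11 6 10 4 2)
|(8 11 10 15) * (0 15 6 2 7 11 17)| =|(0 15 8 17)(2 7 11 10 6)| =20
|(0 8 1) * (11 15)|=6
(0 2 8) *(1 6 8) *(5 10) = (0 2 1 6 8)(5 10) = [2, 6, 1, 3, 4, 10, 8, 7, 0, 9, 5]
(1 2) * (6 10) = (1 2)(6 10) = [0, 2, 1, 3, 4, 5, 10, 7, 8, 9, 6]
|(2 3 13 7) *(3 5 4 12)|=7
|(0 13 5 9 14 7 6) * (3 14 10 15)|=|(0 13 5 9 10 15 3 14 7 6)|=10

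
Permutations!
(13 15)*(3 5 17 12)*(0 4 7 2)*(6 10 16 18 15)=(0 4 7 2)(3 5 17 12)(6 10 16 18 15 13)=[4, 1, 0, 5, 7, 17, 10, 2, 8, 9, 16, 11, 3, 6, 14, 13, 18, 12, 15]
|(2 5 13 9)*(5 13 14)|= |(2 13 9)(5 14)|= 6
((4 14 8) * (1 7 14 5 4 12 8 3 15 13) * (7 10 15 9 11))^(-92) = ((1 10 15 13)(3 9 11 7 14)(4 5)(8 12))^(-92) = (15)(3 7 9 14 11)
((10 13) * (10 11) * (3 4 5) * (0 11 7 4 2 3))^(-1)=((0 11 10 13 7 4 5)(2 3))^(-1)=(0 5 4 7 13 10 11)(2 3)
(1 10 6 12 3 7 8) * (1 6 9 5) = (1 10 9 5)(3 7 8 6 12) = [0, 10, 2, 7, 4, 1, 12, 8, 6, 5, 9, 11, 3]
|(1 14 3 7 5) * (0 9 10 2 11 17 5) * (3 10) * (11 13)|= 8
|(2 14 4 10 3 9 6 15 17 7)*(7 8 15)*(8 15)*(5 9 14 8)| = |(2 8 5 9 6 7)(3 14 4 10)(15 17)| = 12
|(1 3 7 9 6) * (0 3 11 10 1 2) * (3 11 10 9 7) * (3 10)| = 15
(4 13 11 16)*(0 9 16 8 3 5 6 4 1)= (0 9 16 1)(3 5 6 4 13 11 8)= [9, 0, 2, 5, 13, 6, 4, 7, 3, 16, 10, 8, 12, 11, 14, 15, 1]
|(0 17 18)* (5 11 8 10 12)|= 15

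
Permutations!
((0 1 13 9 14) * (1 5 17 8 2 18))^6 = ((0 5 17 8 2 18 1 13 9 14))^6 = (0 1 17 9 2)(5 13 8 14 18)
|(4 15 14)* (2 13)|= |(2 13)(4 15 14)|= 6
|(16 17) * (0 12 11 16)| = |(0 12 11 16 17)| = 5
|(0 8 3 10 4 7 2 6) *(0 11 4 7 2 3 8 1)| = |(0 1)(2 6 11 4)(3 10 7)| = 12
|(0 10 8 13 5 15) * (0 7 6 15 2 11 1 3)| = 9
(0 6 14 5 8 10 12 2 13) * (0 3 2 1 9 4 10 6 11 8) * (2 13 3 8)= (0 11 2 3 13 8 6 14 5)(1 9 4 10 12)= [11, 9, 3, 13, 10, 0, 14, 7, 6, 4, 12, 2, 1, 8, 5]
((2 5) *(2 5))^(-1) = (5)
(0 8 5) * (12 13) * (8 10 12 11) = (0 10 12 13 11 8 5) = [10, 1, 2, 3, 4, 0, 6, 7, 5, 9, 12, 8, 13, 11]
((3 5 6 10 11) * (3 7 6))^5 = ((3 5)(6 10 11 7))^5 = (3 5)(6 10 11 7)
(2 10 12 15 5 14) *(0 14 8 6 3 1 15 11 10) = (0 14 2)(1 15 5 8 6 3)(10 12 11) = [14, 15, 0, 1, 4, 8, 3, 7, 6, 9, 12, 10, 11, 13, 2, 5]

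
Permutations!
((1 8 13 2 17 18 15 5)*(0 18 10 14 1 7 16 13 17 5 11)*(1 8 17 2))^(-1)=(0 11 15 18)(1 13 16 7 5 2 8 14 10 17)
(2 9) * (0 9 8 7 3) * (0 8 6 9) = (2 6 9)(3 8 7) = [0, 1, 6, 8, 4, 5, 9, 3, 7, 2]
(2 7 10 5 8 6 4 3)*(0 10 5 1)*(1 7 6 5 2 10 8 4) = (0 8 5 4 3 10 7 2 6 1) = [8, 0, 6, 10, 3, 4, 1, 2, 5, 9, 7]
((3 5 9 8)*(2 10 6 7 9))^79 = (2 5 3 8 9 7 6 10)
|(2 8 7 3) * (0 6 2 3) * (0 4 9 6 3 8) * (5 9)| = |(0 3 8 7 4 5 9 6 2)| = 9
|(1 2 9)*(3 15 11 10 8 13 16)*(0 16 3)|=|(0 16)(1 2 9)(3 15 11 10 8 13)|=6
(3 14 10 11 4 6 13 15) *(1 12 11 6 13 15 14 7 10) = (1 12 11 4 13 14)(3 7 10 6 15) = [0, 12, 2, 7, 13, 5, 15, 10, 8, 9, 6, 4, 11, 14, 1, 3]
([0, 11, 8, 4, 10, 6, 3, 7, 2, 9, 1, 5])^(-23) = [0, 4, 8, 5, 6, 1, 11, 7, 2, 9, 3, 10]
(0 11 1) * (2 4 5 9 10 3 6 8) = (0 11 1)(2 4 5 9 10 3 6 8) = [11, 0, 4, 6, 5, 9, 8, 7, 2, 10, 3, 1]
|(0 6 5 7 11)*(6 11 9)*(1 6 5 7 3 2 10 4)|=18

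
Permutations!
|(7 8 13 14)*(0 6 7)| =|(0 6 7 8 13 14)| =6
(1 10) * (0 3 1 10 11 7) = (0 3 1 11 7) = [3, 11, 2, 1, 4, 5, 6, 0, 8, 9, 10, 7]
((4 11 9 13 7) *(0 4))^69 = (0 9)(4 13)(7 11)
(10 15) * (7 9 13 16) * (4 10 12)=(4 10 15 12)(7 9 13 16)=[0, 1, 2, 3, 10, 5, 6, 9, 8, 13, 15, 11, 4, 16, 14, 12, 7]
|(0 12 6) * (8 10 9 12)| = 6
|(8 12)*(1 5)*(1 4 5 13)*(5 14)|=|(1 13)(4 14 5)(8 12)|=6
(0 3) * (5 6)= (0 3)(5 6)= [3, 1, 2, 0, 4, 6, 5]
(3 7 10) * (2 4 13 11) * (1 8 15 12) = (1 8 15 12)(2 4 13 11)(3 7 10) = [0, 8, 4, 7, 13, 5, 6, 10, 15, 9, 3, 2, 1, 11, 14, 12]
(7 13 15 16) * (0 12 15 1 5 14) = (0 12 15 16 7 13 1 5 14) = [12, 5, 2, 3, 4, 14, 6, 13, 8, 9, 10, 11, 15, 1, 0, 16, 7]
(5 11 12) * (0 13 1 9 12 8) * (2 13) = [2, 9, 13, 3, 4, 11, 6, 7, 0, 12, 10, 8, 5, 1] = (0 2 13 1 9 12 5 11 8)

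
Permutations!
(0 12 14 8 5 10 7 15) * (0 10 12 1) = (0 1)(5 12 14 8)(7 15 10) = [1, 0, 2, 3, 4, 12, 6, 15, 5, 9, 7, 11, 14, 13, 8, 10]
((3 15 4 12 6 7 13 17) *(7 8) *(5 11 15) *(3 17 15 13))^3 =(17)(3 13 12 7 11 4 8 5 15 6)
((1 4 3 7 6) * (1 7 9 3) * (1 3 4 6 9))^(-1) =((1 6 7 9 4 3))^(-1) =(1 3 4 9 7 6)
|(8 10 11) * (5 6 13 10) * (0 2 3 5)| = 9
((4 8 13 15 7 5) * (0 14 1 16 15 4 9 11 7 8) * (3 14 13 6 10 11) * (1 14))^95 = ((0 13 4)(1 16 15 8 6 10 11 7 5 9 3))^95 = (0 4 13)(1 7 8 3 11 15 9 10 16 5 6)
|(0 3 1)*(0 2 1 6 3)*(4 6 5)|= 4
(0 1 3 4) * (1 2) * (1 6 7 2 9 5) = (0 9 5 1 3 4)(2 6 7) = [9, 3, 6, 4, 0, 1, 7, 2, 8, 5]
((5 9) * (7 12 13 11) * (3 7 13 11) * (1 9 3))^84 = ((1 9 5 3 7 12 11 13))^84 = (1 7)(3 13)(5 11)(9 12)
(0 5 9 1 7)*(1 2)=(0 5 9 2 1 7)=[5, 7, 1, 3, 4, 9, 6, 0, 8, 2]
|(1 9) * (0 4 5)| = 6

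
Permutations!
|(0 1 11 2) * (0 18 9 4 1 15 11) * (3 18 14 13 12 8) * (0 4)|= 22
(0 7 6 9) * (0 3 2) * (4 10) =(0 7 6 9 3 2)(4 10) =[7, 1, 0, 2, 10, 5, 9, 6, 8, 3, 4]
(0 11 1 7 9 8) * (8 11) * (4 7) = (0 8)(1 4 7 9 11) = [8, 4, 2, 3, 7, 5, 6, 9, 0, 11, 10, 1]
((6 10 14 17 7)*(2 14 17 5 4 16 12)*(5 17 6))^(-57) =(2 12 16 4 5 7 17 14)(6 10) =((2 14 17 7 5 4 16 12)(6 10))^(-57)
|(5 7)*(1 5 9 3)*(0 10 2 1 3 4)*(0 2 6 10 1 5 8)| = 30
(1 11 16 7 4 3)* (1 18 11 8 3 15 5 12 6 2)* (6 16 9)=(1 8 3 18 11 9 6 2)(4 15 5 12 16 7)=[0, 8, 1, 18, 15, 12, 2, 4, 3, 6, 10, 9, 16, 13, 14, 5, 7, 17, 11]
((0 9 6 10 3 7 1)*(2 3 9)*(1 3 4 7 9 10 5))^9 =(10)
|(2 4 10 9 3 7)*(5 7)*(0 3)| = 8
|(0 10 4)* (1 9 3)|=|(0 10 4)(1 9 3)|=3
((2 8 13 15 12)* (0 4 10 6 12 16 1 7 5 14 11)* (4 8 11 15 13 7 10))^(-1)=(0 11 2 12 6 10 1 16 15 14 5 7 8)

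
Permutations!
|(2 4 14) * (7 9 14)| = 5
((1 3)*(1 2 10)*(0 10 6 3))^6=((0 10 1)(2 6 3))^6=(10)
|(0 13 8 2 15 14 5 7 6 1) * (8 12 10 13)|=9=|(0 8 2 15 14 5 7 6 1)(10 13 12)|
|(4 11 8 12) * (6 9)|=4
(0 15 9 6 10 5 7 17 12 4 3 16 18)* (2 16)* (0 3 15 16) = (0 16 18 3 2)(4 15 9 6 10 5 7 17 12) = [16, 1, 0, 2, 15, 7, 10, 17, 8, 6, 5, 11, 4, 13, 14, 9, 18, 12, 3]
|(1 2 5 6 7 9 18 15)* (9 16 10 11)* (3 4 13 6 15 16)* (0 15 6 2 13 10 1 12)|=39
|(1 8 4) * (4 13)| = |(1 8 13 4)| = 4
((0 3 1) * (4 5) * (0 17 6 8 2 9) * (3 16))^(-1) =(0 9 2 8 6 17 1 3 16)(4 5)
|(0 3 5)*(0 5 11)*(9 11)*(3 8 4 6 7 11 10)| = 6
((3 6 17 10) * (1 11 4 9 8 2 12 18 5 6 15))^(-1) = ((1 11 4 9 8 2 12 18 5 6 17 10 3 15))^(-1) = (1 15 3 10 17 6 5 18 12 2 8 9 4 11)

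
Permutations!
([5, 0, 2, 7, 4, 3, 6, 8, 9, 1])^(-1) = [1, 9, 2, 5, 4, 0, 6, 3, 7, 8]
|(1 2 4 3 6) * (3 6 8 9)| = 12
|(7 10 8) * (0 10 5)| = 5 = |(0 10 8 7 5)|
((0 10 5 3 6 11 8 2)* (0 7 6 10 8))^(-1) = (0 11 6 7 2 8)(3 5 10)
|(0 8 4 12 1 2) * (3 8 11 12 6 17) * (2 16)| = |(0 11 12 1 16 2)(3 8 4 6 17)| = 30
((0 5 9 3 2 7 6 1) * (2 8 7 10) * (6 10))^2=((0 5 9 3 8 7 10 2 6 1))^2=(0 9 8 10 6)(1 5 3 7 2)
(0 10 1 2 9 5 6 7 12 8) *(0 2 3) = (0 10 1 3)(2 9 5 6 7 12 8) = [10, 3, 9, 0, 4, 6, 7, 12, 2, 5, 1, 11, 8]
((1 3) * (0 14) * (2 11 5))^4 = (14)(2 11 5)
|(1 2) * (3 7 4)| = 6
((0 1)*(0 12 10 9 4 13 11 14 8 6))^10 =((0 1 12 10 9 4 13 11 14 8 6))^10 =(0 6 8 14 11 13 4 9 10 12 1)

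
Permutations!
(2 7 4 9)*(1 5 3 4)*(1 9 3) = (1 5)(2 7 9)(3 4) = [0, 5, 7, 4, 3, 1, 6, 9, 8, 2]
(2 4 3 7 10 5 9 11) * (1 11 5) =[0, 11, 4, 7, 3, 9, 6, 10, 8, 5, 1, 2] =(1 11 2 4 3 7 10)(5 9)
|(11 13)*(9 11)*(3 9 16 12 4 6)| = |(3 9 11 13 16 12 4 6)| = 8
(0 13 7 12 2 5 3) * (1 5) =(0 13 7 12 2 1 5 3) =[13, 5, 1, 0, 4, 3, 6, 12, 8, 9, 10, 11, 2, 7]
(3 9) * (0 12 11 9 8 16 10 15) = (0 12 11 9 3 8 16 10 15) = [12, 1, 2, 8, 4, 5, 6, 7, 16, 3, 15, 9, 11, 13, 14, 0, 10]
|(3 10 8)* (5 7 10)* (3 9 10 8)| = 6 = |(3 5 7 8 9 10)|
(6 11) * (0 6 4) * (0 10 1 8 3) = (0 6 11 4 10 1 8 3) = [6, 8, 2, 0, 10, 5, 11, 7, 3, 9, 1, 4]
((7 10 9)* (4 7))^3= (4 9 10 7)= ((4 7 10 9))^3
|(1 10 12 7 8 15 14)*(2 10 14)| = 6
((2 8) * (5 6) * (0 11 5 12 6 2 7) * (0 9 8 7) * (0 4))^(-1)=((0 11 5 2 7 9 8 4)(6 12))^(-1)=(0 4 8 9 7 2 5 11)(6 12)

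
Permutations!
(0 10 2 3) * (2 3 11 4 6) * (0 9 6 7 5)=[10, 1, 11, 9, 7, 0, 2, 5, 8, 6, 3, 4]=(0 10 3 9 6 2 11 4 7 5)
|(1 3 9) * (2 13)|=6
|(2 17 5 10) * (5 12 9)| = |(2 17 12 9 5 10)| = 6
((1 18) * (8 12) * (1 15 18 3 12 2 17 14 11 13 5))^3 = ((1 3 12 8 2 17 14 11 13 5)(15 18))^3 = (1 8 14 5 12 17 13 3 2 11)(15 18)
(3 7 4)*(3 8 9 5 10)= (3 7 4 8 9 5 10)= [0, 1, 2, 7, 8, 10, 6, 4, 9, 5, 3]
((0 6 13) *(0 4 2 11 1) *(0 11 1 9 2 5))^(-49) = ((0 6 13 4 5)(1 11 9 2))^(-49) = (0 6 13 4 5)(1 2 9 11)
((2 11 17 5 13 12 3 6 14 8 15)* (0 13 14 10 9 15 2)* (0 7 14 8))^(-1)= (0 14 7 15 9 10 6 3 12 13)(2 8 5 17 11)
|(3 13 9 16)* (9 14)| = 5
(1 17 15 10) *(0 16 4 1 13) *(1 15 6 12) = (0 16 4 15 10 13)(1 17 6 12) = [16, 17, 2, 3, 15, 5, 12, 7, 8, 9, 13, 11, 1, 0, 14, 10, 4, 6]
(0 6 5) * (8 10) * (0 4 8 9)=(0 6 5 4 8 10 9)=[6, 1, 2, 3, 8, 4, 5, 7, 10, 0, 9]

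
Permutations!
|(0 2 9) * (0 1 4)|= 5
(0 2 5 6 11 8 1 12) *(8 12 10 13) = (0 2 5 6 11 12)(1 10 13 8) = [2, 10, 5, 3, 4, 6, 11, 7, 1, 9, 13, 12, 0, 8]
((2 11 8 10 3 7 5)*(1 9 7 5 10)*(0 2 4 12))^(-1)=(0 12 4 5 3 10 7 9 1 8 11 2)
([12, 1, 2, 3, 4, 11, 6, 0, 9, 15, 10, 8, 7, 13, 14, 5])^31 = [12, 1, 2, 3, 4, 11, 6, 0, 9, 15, 10, 8, 7, 13, 14, 5]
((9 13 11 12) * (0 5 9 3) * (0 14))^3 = ((0 5 9 13 11 12 3 14))^3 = (0 13 3 5 11 14 9 12)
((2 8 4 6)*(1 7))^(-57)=((1 7)(2 8 4 6))^(-57)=(1 7)(2 6 4 8)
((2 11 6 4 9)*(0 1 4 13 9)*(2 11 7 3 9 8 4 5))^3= (0 2 9 13)(1 7 11 8)(3 6 4 5)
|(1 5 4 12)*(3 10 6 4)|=7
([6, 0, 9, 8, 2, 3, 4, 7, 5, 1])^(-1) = (0 1 9 2 4 6)(3 5 8)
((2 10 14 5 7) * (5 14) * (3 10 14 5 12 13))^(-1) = ((2 14 5 7)(3 10 12 13))^(-1) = (2 7 5 14)(3 13 12 10)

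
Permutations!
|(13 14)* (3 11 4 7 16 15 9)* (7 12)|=8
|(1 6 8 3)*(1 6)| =3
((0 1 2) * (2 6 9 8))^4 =((0 1 6 9 8 2))^4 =(0 8 6)(1 2 9)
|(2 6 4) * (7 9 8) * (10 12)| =6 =|(2 6 4)(7 9 8)(10 12)|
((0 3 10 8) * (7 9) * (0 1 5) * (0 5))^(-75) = ((0 3 10 8 1)(7 9))^(-75) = (10)(7 9)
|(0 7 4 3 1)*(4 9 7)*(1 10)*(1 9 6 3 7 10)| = 6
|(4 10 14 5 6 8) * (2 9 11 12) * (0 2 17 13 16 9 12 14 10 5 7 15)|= 44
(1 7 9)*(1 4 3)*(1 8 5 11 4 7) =(3 8 5 11 4)(7 9) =[0, 1, 2, 8, 3, 11, 6, 9, 5, 7, 10, 4]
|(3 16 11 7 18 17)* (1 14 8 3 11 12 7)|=|(1 14 8 3 16 12 7 18 17 11)|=10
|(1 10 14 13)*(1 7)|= 5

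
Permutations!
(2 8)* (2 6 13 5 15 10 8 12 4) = (2 12 4)(5 15 10 8 6 13) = [0, 1, 12, 3, 2, 15, 13, 7, 6, 9, 8, 11, 4, 5, 14, 10]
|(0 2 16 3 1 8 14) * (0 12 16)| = |(0 2)(1 8 14 12 16 3)| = 6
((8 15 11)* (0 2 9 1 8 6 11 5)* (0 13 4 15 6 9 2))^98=((1 8 6 11 9)(4 15 5 13))^98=(1 11 8 9 6)(4 5)(13 15)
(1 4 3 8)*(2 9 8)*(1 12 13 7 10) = (1 4 3 2 9 8 12 13 7 10) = [0, 4, 9, 2, 3, 5, 6, 10, 12, 8, 1, 11, 13, 7]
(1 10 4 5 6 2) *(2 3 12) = [0, 10, 1, 12, 5, 6, 3, 7, 8, 9, 4, 11, 2] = (1 10 4 5 6 3 12 2)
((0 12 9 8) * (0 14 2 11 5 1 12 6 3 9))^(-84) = (0 8 5 6 14 1 3 2 12 9 11)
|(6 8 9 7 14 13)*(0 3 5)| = |(0 3 5)(6 8 9 7 14 13)| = 6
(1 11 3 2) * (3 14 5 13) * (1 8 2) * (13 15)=(1 11 14 5 15 13 3)(2 8)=[0, 11, 8, 1, 4, 15, 6, 7, 2, 9, 10, 14, 12, 3, 5, 13]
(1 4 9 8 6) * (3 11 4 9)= [0, 9, 2, 11, 3, 5, 1, 7, 6, 8, 10, 4]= (1 9 8 6)(3 11 4)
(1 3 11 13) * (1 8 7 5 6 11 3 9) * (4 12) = (1 9)(4 12)(5 6 11 13 8 7) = [0, 9, 2, 3, 12, 6, 11, 5, 7, 1, 10, 13, 4, 8]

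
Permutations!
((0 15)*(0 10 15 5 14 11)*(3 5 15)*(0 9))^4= ((0 15 10 3 5 14 11 9))^4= (0 5)(3 9)(10 11)(14 15)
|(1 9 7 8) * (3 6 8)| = 6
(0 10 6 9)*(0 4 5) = (0 10 6 9 4 5) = [10, 1, 2, 3, 5, 0, 9, 7, 8, 4, 6]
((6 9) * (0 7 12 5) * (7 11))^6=(0 11 7 12 5)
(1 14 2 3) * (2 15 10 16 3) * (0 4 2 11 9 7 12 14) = [4, 0, 11, 1, 2, 5, 6, 12, 8, 7, 16, 9, 14, 13, 15, 10, 3] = (0 4 2 11 9 7 12 14 15 10 16 3 1)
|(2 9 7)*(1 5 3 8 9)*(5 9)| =|(1 9 7 2)(3 8 5)| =12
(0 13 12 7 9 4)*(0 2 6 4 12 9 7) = (0 13 9 12)(2 6 4) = [13, 1, 6, 3, 2, 5, 4, 7, 8, 12, 10, 11, 0, 9]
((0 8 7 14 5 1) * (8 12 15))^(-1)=(0 1 5 14 7 8 15 12)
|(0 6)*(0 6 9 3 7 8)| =5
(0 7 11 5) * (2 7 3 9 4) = (0 3 9 4 2 7 11 5) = [3, 1, 7, 9, 2, 0, 6, 11, 8, 4, 10, 5]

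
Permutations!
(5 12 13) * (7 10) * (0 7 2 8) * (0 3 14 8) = [7, 1, 0, 14, 4, 12, 6, 10, 3, 9, 2, 11, 13, 5, 8] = (0 7 10 2)(3 14 8)(5 12 13)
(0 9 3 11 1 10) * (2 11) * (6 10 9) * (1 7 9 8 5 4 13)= [6, 8, 11, 2, 13, 4, 10, 9, 5, 3, 0, 7, 12, 1]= (0 6 10)(1 8 5 4 13)(2 11 7 9 3)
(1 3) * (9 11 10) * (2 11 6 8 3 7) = (1 7 2 11 10 9 6 8 3) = [0, 7, 11, 1, 4, 5, 8, 2, 3, 6, 9, 10]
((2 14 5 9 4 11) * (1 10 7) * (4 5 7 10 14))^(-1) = (1 7 14)(2 11 4)(5 9)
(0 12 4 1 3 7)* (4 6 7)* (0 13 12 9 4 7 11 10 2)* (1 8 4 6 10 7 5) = (0 9 6 11 7 13 12 10 2)(1 3 5)(4 8) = [9, 3, 0, 5, 8, 1, 11, 13, 4, 6, 2, 7, 10, 12]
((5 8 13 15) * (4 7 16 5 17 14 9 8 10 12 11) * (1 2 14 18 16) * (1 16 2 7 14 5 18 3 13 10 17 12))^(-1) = (1 10 8 9 14 4 11 12 15 13 3 17 5 2 18 16 7)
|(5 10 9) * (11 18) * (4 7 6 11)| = 15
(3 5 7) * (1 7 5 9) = (1 7 3 9) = [0, 7, 2, 9, 4, 5, 6, 3, 8, 1]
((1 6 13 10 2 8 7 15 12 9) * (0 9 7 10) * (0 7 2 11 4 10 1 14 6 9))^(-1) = (1 8 2 12 15 7 13 6 14 9)(4 11 10)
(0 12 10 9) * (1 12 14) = (0 14 1 12 10 9) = [14, 12, 2, 3, 4, 5, 6, 7, 8, 0, 9, 11, 10, 13, 1]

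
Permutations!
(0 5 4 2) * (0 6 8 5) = [0, 1, 6, 3, 2, 4, 8, 7, 5] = (2 6 8 5 4)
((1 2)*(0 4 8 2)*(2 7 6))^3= ((0 4 8 7 6 2 1))^3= (0 7 1 8 2 4 6)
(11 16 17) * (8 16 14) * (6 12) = (6 12)(8 16 17 11 14) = [0, 1, 2, 3, 4, 5, 12, 7, 16, 9, 10, 14, 6, 13, 8, 15, 17, 11]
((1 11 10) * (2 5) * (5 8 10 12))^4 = (1 2 11 8 12 10 5)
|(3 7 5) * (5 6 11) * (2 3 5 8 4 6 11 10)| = 8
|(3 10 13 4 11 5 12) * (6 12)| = 8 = |(3 10 13 4 11 5 6 12)|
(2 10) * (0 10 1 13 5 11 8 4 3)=(0 10 2 1 13 5 11 8 4 3)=[10, 13, 1, 0, 3, 11, 6, 7, 4, 9, 2, 8, 12, 5]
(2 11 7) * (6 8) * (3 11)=[0, 1, 3, 11, 4, 5, 8, 2, 6, 9, 10, 7]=(2 3 11 7)(6 8)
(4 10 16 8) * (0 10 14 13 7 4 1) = (0 10 16 8 1)(4 14 13 7) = [10, 0, 2, 3, 14, 5, 6, 4, 1, 9, 16, 11, 12, 7, 13, 15, 8]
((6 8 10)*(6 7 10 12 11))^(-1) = (6 11 12 8)(7 10) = ((6 8 12 11)(7 10))^(-1)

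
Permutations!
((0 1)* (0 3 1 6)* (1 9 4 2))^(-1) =(0 6)(1 2 4 9 3)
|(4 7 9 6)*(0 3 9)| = 6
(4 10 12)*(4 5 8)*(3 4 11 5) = (3 4 10 12)(5 8 11) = [0, 1, 2, 4, 10, 8, 6, 7, 11, 9, 12, 5, 3]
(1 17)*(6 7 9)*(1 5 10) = [0, 17, 2, 3, 4, 10, 7, 9, 8, 6, 1, 11, 12, 13, 14, 15, 16, 5] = (1 17 5 10)(6 7 9)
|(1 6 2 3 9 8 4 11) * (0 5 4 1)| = |(0 5 4 11)(1 6 2 3 9 8)| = 12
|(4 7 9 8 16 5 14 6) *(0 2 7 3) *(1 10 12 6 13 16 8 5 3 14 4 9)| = 14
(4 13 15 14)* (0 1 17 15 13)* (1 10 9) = (0 10 9 1 17 15 14 4) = [10, 17, 2, 3, 0, 5, 6, 7, 8, 1, 9, 11, 12, 13, 4, 14, 16, 15]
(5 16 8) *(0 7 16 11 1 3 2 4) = [7, 3, 4, 2, 0, 11, 6, 16, 5, 9, 10, 1, 12, 13, 14, 15, 8] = (0 7 16 8 5 11 1 3 2 4)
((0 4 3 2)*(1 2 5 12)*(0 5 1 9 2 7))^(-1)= (0 7 1 3 4)(2 9 12 5)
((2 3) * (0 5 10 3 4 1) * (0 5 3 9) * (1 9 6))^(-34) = ((0 3 2 4 9)(1 5 10 6))^(-34) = (0 3 2 4 9)(1 10)(5 6)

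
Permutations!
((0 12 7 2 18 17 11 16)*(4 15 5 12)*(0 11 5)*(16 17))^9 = (2 18 16 11 17 5 12 7)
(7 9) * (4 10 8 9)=[0, 1, 2, 3, 10, 5, 6, 4, 9, 7, 8]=(4 10 8 9 7)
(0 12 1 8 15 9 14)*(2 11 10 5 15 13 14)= (0 12 1 8 13 14)(2 11 10 5 15 9)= [12, 8, 11, 3, 4, 15, 6, 7, 13, 2, 5, 10, 1, 14, 0, 9]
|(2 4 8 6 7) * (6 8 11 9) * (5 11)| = |(2 4 5 11 9 6 7)| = 7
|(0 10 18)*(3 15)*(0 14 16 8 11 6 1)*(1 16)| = 20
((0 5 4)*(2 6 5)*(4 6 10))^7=(0 4 10 2)(5 6)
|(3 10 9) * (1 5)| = 6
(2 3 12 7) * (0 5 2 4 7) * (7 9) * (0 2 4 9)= [5, 1, 3, 12, 0, 4, 6, 9, 8, 7, 10, 11, 2]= (0 5 4)(2 3 12)(7 9)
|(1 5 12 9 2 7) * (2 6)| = 7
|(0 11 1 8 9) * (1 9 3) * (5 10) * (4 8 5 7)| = |(0 11 9)(1 5 10 7 4 8 3)| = 21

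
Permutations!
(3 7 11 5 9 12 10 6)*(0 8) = (0 8)(3 7 11 5 9 12 10 6) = [8, 1, 2, 7, 4, 9, 3, 11, 0, 12, 6, 5, 10]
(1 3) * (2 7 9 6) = (1 3)(2 7 9 6) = [0, 3, 7, 1, 4, 5, 2, 9, 8, 6]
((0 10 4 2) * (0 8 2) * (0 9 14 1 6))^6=(0 6 1 14 9 4 10)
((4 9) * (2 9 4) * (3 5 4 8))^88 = (9)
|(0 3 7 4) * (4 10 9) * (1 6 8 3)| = |(0 1 6 8 3 7 10 9 4)| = 9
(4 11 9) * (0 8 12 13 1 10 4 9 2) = (0 8 12 13 1 10 4 11 2) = [8, 10, 0, 3, 11, 5, 6, 7, 12, 9, 4, 2, 13, 1]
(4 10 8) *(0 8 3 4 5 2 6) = [8, 1, 6, 4, 10, 2, 0, 7, 5, 9, 3] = (0 8 5 2 6)(3 4 10)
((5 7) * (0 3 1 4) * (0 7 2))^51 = ((0 3 1 4 7 5 2))^51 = (0 1 7 2 3 4 5)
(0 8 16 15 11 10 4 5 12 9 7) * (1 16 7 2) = (0 8 7)(1 16 15 11 10 4 5 12 9 2) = [8, 16, 1, 3, 5, 12, 6, 0, 7, 2, 4, 10, 9, 13, 14, 11, 15]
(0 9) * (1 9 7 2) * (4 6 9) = (0 7 2 1 4 6 9) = [7, 4, 1, 3, 6, 5, 9, 2, 8, 0]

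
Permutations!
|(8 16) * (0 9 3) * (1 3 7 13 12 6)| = 8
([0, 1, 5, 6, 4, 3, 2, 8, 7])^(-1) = (2 6 3 5)(7 8)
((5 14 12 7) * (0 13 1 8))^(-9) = (0 8 1 13)(5 7 12 14) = ((0 13 1 8)(5 14 12 7))^(-9)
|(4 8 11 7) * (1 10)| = 4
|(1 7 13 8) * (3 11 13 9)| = |(1 7 9 3 11 13 8)| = 7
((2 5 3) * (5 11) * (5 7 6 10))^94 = (2 6 3 7 5 11 10)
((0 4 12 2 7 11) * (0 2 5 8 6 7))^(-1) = (0 2 11 7 6 8 5 12 4)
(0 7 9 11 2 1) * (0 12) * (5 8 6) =(0 7 9 11 2 1 12)(5 8 6) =[7, 12, 1, 3, 4, 8, 5, 9, 6, 11, 10, 2, 0]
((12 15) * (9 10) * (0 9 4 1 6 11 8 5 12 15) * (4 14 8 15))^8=(0 9 10 14 8 5 12)(1 15 6 4 11)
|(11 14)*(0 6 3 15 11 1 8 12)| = |(0 6 3 15 11 14 1 8 12)| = 9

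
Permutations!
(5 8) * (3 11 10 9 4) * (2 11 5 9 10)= (2 11)(3 5 8 9 4)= [0, 1, 11, 5, 3, 8, 6, 7, 9, 4, 10, 2]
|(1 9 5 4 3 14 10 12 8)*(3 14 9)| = |(1 3 9 5 4 14 10 12 8)| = 9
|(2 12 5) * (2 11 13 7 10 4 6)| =9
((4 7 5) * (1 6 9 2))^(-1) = (1 2 9 6)(4 5 7)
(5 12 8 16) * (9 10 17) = (5 12 8 16)(9 10 17) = [0, 1, 2, 3, 4, 12, 6, 7, 16, 10, 17, 11, 8, 13, 14, 15, 5, 9]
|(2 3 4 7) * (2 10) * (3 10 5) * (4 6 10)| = 7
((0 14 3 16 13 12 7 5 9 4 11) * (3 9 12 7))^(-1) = ((0 14 9 4 11)(3 16 13 7 5 12))^(-1) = (0 11 4 9 14)(3 12 5 7 13 16)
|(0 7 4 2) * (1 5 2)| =6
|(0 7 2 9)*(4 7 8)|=6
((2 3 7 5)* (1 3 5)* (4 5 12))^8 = ((1 3 7)(2 12 4 5))^8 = (12)(1 7 3)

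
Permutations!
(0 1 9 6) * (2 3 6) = (0 1 9 2 3 6) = [1, 9, 3, 6, 4, 5, 0, 7, 8, 2]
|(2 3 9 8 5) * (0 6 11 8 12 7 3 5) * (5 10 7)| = 28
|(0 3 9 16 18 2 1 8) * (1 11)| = 9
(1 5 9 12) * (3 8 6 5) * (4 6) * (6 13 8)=(1 3 6 5 9 12)(4 13 8)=[0, 3, 2, 6, 13, 9, 5, 7, 4, 12, 10, 11, 1, 8]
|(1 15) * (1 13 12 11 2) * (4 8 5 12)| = |(1 15 13 4 8 5 12 11 2)| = 9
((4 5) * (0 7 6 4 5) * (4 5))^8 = (0 5 7 4 6)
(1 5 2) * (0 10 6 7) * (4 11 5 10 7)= [7, 10, 1, 3, 11, 2, 4, 0, 8, 9, 6, 5]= (0 7)(1 10 6 4 11 5 2)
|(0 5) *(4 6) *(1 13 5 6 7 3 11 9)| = 10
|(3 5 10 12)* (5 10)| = |(3 10 12)| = 3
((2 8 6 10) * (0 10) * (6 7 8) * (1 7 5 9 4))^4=((0 10 2 6)(1 7 8 5 9 4))^4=(10)(1 9 8)(4 5 7)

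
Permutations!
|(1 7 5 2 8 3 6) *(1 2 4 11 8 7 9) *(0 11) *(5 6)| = |(0 11 8 3 5 4)(1 9)(2 7 6)| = 6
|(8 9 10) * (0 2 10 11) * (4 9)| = |(0 2 10 8 4 9 11)| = 7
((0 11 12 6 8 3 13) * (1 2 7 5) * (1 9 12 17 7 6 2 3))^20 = (0 2 11 6 17 8 7 1 5 3 9 13 12)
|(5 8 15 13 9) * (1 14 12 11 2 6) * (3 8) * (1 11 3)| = |(1 14 12 3 8 15 13 9 5)(2 6 11)| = 9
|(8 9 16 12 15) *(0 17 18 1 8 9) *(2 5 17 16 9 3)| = 11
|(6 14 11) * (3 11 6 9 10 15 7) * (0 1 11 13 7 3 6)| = |(0 1 11 9 10 15 3 13 7 6 14)| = 11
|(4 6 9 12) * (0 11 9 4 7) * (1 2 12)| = |(0 11 9 1 2 12 7)(4 6)| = 14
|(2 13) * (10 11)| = |(2 13)(10 11)| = 2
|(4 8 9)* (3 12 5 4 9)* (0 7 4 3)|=12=|(0 7 4 8)(3 12 5)|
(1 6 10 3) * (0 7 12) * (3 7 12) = (0 12)(1 6 10 7 3) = [12, 6, 2, 1, 4, 5, 10, 3, 8, 9, 7, 11, 0]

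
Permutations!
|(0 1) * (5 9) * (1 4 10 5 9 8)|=6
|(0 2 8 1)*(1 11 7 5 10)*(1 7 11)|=|(11)(0 2 8 1)(5 10 7)|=12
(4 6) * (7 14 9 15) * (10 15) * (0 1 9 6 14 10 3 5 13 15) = [1, 9, 2, 5, 14, 13, 4, 10, 8, 3, 0, 11, 12, 15, 6, 7] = (0 1 9 3 5 13 15 7 10)(4 14 6)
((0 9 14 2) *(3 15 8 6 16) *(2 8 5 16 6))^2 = ((0 9 14 8 2)(3 15 5 16))^2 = (0 14 2 9 8)(3 5)(15 16)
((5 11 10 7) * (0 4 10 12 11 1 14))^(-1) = (0 14 1 5 7 10 4)(11 12)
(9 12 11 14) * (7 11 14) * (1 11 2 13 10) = (1 11 7 2 13 10)(9 12 14) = [0, 11, 13, 3, 4, 5, 6, 2, 8, 12, 1, 7, 14, 10, 9]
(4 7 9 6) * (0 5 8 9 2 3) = (0 5 8 9 6 4 7 2 3) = [5, 1, 3, 0, 7, 8, 4, 2, 9, 6]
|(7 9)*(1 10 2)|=6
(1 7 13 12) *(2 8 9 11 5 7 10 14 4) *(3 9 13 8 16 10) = (1 3 9 11 5 7 8 13 12)(2 16 10 14 4) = [0, 3, 16, 9, 2, 7, 6, 8, 13, 11, 14, 5, 1, 12, 4, 15, 10]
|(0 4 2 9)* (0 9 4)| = |(9)(2 4)| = 2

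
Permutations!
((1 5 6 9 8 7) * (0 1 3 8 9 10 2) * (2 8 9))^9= (0 2 9 3 7 8 10 6 5 1)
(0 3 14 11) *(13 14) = [3, 1, 2, 13, 4, 5, 6, 7, 8, 9, 10, 0, 12, 14, 11] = (0 3 13 14 11)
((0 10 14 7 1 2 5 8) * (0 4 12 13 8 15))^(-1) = ((0 10 14 7 1 2 5 15)(4 12 13 8))^(-1) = (0 15 5 2 1 7 14 10)(4 8 13 12)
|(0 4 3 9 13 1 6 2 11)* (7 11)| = |(0 4 3 9 13 1 6 2 7 11)| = 10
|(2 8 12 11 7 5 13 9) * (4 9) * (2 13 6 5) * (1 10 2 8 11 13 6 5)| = |(1 10 2 11 7 8 12 13 4 9 6)| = 11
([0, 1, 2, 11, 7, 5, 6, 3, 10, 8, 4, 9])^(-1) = (3 7 4 10 8 9 11)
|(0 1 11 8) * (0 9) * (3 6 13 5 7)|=5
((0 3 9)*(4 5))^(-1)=((0 3 9)(4 5))^(-1)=(0 9 3)(4 5)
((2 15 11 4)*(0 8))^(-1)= ((0 8)(2 15 11 4))^(-1)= (0 8)(2 4 11 15)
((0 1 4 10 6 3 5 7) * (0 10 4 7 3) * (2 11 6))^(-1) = ((0 1 7 10 2 11 6)(3 5))^(-1) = (0 6 11 2 10 7 1)(3 5)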